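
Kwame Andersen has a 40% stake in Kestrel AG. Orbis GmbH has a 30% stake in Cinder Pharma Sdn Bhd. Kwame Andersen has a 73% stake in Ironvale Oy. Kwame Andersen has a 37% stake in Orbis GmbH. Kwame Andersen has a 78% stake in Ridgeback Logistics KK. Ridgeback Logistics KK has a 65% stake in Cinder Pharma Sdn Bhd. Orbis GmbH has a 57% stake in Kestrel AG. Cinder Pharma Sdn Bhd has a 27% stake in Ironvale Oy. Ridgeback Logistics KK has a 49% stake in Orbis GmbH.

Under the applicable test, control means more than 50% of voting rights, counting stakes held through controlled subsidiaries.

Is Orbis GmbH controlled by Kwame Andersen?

Kwame holds 78% of Ridgeback, so Kwame controls Ridgeback.
Ridgeback and Kwame together hold 49% + 37% = 86% of Orbis, so Kwame controls Orbis.

Yes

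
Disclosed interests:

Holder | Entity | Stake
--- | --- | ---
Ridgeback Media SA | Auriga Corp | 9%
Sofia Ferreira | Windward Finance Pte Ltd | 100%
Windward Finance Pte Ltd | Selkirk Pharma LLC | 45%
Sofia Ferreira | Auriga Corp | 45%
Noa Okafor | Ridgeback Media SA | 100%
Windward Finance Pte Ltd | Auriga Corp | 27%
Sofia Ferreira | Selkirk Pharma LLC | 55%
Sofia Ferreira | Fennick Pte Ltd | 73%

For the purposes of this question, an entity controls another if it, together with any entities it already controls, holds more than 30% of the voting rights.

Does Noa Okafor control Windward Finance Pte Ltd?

Noa holds 100% of Ridgeback, so Noa controls Ridgeback.
Neither Noa nor any entity Noa controls holds any voting interest in Windward.
So Noa does not control Windward.

No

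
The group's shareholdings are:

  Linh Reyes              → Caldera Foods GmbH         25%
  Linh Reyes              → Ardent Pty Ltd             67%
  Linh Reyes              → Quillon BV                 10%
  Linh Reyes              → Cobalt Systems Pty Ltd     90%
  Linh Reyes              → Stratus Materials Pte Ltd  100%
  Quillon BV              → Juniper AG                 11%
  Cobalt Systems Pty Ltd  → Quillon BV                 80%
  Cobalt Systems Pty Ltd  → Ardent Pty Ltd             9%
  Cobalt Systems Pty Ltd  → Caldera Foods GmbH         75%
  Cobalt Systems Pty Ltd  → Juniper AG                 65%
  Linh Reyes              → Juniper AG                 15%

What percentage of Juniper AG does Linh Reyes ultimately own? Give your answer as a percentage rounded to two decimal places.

82.52%

Linh reaches Juniper along 4 paths.
Direct stake: 15% = 15%.
Via Cobalt: 90% × 65% = 58.5%.
Via Quillon: 10% × 11% = 1.1%.
Via Cobalt → Quillon: 90% × 80% × 11% = 7.92%.
Total: 15% + 58.5% + 1.1% + 7.92% = 82.52%.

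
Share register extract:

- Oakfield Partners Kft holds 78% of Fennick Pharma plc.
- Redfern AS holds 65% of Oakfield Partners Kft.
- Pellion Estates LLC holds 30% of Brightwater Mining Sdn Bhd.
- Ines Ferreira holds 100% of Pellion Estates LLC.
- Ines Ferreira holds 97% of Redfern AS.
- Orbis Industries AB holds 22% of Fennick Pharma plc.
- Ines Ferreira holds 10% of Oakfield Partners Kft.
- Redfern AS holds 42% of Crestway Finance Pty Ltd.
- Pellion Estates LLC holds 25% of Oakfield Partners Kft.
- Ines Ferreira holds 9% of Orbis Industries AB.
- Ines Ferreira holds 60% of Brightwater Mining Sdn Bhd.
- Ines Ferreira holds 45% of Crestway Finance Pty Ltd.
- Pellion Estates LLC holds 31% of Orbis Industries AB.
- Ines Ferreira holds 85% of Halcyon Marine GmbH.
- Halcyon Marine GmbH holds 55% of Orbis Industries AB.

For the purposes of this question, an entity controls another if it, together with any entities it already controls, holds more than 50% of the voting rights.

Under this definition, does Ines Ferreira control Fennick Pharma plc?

Ines holds 100% of Pellion, so Ines controls Pellion.
Ines holds 85% of Halcyon, so Ines controls Halcyon.
Halcyon and Pellion and Ines together hold 55% + 31% + 9% = 95% of Orbis, so Ines controls Orbis.
Ines holds 97% of Redfern, so Ines controls Redfern.
Ines and Redfern and Pellion together hold 10% + 65% + 25% = 100% of Oakfield, so Ines controls Oakfield.
Orbis and Oakfield together hold 22% + 78% = 100% of Fennick, so Ines controls Fennick.

Yes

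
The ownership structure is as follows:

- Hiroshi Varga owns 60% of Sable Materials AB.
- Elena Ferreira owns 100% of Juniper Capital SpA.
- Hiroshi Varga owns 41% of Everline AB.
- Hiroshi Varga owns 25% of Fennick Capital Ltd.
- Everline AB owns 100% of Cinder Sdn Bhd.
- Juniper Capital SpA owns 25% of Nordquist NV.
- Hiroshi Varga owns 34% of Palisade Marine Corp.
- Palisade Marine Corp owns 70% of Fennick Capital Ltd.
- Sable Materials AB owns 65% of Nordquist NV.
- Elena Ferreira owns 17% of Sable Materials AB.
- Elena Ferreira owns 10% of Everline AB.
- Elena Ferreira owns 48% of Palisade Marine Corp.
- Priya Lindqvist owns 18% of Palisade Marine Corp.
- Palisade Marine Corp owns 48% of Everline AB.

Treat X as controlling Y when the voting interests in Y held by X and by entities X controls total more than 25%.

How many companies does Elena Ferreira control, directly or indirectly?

5

Elena holds 48% of Palisade, so Elena controls Palisade.
Palisade and Elena together hold 48% + 10% = 58% of Everline, so Elena controls Everline.
Palisade holds 70% of Fennick, so Elena controls Fennick.
Everline holds 100% of Cinder, so Elena controls Cinder.
Elena holds 100% of Juniper, so Elena controls Juniper.
No other company's threshold is met.
Elena controls 5 companies.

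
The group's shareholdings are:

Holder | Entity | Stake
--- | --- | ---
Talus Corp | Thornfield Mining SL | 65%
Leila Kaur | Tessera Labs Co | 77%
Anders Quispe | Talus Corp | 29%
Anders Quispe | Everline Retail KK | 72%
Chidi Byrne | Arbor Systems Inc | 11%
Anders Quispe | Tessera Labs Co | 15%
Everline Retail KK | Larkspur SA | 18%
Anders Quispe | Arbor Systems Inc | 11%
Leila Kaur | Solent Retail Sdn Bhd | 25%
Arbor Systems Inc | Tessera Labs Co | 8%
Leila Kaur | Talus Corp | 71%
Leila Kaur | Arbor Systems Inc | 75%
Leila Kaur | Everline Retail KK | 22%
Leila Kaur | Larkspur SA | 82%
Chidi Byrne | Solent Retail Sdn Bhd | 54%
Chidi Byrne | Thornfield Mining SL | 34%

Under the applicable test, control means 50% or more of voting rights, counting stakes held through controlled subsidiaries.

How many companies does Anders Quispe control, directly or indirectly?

1

Anders holds 72% of Everline, so Anders controls Everline.
No other company's threshold is met.
Anders controls 1 company.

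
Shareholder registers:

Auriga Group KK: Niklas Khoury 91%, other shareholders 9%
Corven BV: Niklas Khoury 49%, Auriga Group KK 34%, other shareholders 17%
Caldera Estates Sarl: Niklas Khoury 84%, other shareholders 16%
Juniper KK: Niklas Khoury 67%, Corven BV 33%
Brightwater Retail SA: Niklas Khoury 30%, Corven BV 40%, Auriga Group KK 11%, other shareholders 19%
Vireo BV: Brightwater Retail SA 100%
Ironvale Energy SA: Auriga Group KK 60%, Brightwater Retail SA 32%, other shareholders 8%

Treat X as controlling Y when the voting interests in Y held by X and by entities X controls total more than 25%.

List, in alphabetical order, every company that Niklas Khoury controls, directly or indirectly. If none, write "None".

Auriga Group KK, Brightwater Retail SA, Caldera Estates Sarl, Corven BV, Ironvale Energy SA, Juniper KK, Vireo BV

Niklas holds 91% of Auriga, so Niklas controls Auriga.
Niklas and Auriga together hold 49% + 34% = 83% of Corven, so Niklas controls Corven.
Niklas holds 84% of Caldera, so Niklas controls Caldera.
Niklas and Corven together hold 67% + 33% = 100% of Juniper, so Niklas controls Juniper.
Niklas and Corven and Auriga together hold 30% + 40% + 11% = 81% of Brightwater, so Niklas controls Brightwater.
Brightwater holds 100% of Vireo, so Niklas controls Vireo.
Auriga and Brightwater together hold 60% + 32% = 92% of Ironvale, so Niklas controls Ironvale.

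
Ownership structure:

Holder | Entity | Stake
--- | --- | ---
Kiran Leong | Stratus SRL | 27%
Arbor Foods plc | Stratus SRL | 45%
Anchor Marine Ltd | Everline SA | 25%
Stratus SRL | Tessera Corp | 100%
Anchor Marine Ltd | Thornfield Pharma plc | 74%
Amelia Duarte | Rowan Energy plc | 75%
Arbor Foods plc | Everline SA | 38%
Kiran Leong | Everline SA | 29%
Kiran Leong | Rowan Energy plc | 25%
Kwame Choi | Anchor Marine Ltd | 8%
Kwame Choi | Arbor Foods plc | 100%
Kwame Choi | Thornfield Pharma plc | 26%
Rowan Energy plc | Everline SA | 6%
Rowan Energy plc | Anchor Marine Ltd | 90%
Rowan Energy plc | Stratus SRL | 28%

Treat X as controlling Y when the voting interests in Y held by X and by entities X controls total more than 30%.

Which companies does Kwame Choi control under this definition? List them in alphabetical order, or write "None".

Kwame holds 100% of Arbor, so Kwame controls Arbor.
Arbor holds 45% of Stratus, so Kwame controls Stratus.
Arbor holds 38% of Everline, so Kwame controls Everline.
Stratus holds 100% of Tessera, so Kwame controls Tessera.
No other company's threshold is met.

Arbor Foods plc, Everline SA, Stratus SRL, Tessera Corp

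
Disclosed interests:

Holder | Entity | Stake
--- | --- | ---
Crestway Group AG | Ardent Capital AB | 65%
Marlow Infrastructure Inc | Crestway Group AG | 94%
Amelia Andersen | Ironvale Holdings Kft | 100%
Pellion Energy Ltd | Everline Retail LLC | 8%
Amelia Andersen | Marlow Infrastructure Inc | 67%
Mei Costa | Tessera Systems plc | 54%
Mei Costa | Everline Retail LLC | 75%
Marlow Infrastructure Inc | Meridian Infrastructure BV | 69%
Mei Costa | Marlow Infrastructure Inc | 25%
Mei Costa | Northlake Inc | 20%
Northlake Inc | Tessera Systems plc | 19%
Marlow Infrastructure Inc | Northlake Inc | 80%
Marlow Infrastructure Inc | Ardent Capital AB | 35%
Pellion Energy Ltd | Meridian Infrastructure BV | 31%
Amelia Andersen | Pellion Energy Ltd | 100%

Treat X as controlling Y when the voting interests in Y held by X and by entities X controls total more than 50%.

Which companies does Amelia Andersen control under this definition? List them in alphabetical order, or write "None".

Amelia holds 100% of Pellion, so Amelia controls Pellion.
Amelia holds 67% of Marlow, so Amelia controls Marlow.
Marlow holds 80% of Northlake, so Amelia controls Northlake.
Marlow holds 94% of Crestway, so Amelia controls Crestway.
Pellion and Marlow together hold 31% + 69% = 100% of Meridian, so Amelia controls Meridian.
Amelia holds 100% of Ironvale, so Amelia controls Ironvale.
Marlow and Crestway together hold 35% + 65% = 100% of Ardent, so Amelia controls Ardent.
No other company's threshold is met.

Ardent Capital AB, Crestway Group AG, Ironvale Holdings Kft, Marlow Infrastructure Inc, Meridian Infrastructure BV, Northlake Inc, Pellion Energy Ltd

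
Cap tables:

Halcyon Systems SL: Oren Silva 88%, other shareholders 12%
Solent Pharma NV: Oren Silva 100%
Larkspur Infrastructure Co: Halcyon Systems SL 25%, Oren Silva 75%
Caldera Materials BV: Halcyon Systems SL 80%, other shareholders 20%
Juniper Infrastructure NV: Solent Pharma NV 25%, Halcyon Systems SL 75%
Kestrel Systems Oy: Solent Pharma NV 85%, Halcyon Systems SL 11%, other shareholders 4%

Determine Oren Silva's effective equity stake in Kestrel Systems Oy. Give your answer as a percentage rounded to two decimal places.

Oren reaches Kestrel along 2 paths.
Via Solent: 100% × 85% = 85%.
Via Halcyon: 88% × 11% = 9.68%.
Total: 85% + 9.68% = 94.68%.

94.68%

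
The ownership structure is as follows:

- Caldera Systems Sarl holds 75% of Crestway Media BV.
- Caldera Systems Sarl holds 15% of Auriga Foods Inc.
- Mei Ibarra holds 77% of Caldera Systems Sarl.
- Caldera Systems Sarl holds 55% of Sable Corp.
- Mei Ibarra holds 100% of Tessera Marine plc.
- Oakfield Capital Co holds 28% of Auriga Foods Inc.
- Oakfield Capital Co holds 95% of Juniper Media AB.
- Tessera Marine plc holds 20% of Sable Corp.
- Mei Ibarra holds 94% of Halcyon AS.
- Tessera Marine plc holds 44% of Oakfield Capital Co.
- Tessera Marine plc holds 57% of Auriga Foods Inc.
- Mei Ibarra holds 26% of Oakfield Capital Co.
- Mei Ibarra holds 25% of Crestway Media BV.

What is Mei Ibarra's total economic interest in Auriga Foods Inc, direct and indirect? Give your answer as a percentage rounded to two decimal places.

88.15%

Mei reaches Auriga along 4 paths.
Via Oakfield: 26% × 28% = 7.28%.
Via Tessera → Oakfield: 100% × 44% × 28% = 12.32%.
Via Tessera: 100% × 57% = 57%.
Via Caldera: 77% × 15% = 11.55%.
Total: 7.28% + 12.32% + 57% + 11.55% = 88.15%.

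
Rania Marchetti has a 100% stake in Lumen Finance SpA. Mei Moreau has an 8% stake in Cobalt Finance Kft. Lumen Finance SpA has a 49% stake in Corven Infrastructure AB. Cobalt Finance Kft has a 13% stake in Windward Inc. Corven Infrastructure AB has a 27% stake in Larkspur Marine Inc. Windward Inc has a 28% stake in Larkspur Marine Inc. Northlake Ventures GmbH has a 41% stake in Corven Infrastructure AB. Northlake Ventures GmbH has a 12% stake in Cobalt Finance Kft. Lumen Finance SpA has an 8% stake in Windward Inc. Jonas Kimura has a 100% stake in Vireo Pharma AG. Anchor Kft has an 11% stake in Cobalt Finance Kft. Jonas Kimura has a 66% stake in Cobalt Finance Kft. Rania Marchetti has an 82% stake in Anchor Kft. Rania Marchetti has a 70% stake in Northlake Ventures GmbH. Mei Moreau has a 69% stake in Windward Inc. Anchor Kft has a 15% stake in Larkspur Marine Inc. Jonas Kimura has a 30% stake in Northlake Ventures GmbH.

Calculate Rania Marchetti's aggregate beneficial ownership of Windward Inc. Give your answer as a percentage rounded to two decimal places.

Rania reaches Windward along 3 paths.
Via Lumen: 100% × 8% = 8%.
Via Anchor → Cobalt: 82% × 11% × 13% = 1.1726%.
Via Northlake → Cobalt: 70% × 12% × 13% = 1.092%.
Total: 8% + 1.1726% + 1.092% = 10.2646%.
Rounded: 10.26%.

10.26%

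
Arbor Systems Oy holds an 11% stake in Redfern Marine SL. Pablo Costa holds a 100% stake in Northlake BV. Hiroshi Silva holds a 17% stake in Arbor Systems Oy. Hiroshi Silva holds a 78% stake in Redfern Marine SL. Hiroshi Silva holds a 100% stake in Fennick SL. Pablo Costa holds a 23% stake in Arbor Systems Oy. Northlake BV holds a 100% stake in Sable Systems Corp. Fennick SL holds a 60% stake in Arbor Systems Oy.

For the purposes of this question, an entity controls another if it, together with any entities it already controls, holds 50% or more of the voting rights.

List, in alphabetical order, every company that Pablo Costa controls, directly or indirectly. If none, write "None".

Pablo holds 100% of Northlake, so Pablo controls Northlake.
Northlake holds 100% of Sable, so Pablo controls Sable.
No other company's threshold is met.

Northlake BV, Sable Systems Corp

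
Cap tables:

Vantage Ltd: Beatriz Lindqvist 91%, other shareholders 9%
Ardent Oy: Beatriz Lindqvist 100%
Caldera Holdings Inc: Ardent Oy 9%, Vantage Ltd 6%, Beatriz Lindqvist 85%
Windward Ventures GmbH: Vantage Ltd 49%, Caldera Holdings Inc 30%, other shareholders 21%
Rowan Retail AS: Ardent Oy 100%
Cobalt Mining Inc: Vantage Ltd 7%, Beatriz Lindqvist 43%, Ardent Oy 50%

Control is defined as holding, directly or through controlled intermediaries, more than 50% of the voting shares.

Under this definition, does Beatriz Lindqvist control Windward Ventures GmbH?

Yes

Beatriz holds 100% of Ardent, so Beatriz controls Ardent.
Beatriz holds 91% of Vantage, so Beatriz controls Vantage.
Ardent and Vantage and Beatriz together hold 9% + 6% + 85% = 100% of Caldera, so Beatriz controls Caldera.
Vantage and Caldera together hold 49% + 30% = 79% of Windward, so Beatriz controls Windward.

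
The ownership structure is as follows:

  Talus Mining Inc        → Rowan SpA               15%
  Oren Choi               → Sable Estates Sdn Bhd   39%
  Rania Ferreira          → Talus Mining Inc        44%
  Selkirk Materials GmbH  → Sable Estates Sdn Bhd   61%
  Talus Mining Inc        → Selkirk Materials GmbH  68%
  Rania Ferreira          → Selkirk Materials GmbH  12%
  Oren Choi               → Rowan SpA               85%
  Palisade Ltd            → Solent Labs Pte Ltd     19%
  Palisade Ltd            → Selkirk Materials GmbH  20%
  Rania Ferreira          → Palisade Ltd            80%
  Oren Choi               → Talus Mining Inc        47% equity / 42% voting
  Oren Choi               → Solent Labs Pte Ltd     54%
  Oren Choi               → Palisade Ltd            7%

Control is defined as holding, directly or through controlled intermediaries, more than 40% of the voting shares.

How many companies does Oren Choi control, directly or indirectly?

5

Oren holds 42% of Talus, so Oren controls Talus.
Talus holds 68% of Selkirk, so Oren controls Selkirk.
Selkirk and Oren together hold 61% + 39% = 100% of Sable, so Oren controls Sable.
Oren holds 54% of Solent, so Oren controls Solent.
Talus and Oren together hold 15% + 85% = 100% of Rowan, so Oren controls Rowan.
No other company's threshold is met.
Oren controls 5 companies.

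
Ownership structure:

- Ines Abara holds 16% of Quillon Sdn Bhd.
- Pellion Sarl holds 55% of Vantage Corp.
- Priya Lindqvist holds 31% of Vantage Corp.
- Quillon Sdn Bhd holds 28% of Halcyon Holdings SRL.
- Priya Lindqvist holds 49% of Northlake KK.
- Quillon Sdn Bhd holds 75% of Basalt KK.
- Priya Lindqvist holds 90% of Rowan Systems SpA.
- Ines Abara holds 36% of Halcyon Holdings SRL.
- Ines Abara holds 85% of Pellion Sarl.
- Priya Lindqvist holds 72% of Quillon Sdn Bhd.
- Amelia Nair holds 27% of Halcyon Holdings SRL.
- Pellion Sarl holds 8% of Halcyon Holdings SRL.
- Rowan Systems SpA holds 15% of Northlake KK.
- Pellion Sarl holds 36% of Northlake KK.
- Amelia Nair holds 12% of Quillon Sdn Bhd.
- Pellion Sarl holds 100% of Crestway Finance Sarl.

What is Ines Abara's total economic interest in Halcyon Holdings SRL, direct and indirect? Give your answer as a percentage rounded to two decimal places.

47.28%

Ines reaches Halcyon along 3 paths.
Via Pellion: 85% × 8% = 6.8%.
Direct stake: 36% = 36%.
Via Quillon: 16% × 28% = 4.48%.
Total: 6.8% + 36% + 4.48% = 47.28%.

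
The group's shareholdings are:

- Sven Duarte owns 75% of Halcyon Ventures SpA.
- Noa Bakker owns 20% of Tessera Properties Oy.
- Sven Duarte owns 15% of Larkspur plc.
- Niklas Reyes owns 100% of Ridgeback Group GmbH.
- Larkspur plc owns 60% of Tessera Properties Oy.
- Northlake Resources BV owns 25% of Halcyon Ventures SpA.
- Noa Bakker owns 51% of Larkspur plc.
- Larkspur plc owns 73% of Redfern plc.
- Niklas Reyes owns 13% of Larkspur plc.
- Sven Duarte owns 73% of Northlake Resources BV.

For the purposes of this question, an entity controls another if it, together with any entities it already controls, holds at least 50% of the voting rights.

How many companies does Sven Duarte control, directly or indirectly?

2

Sven holds 73% of Northlake, so Sven controls Northlake.
Sven and Northlake together hold 75% + 25% = 100% of Halcyon, so Sven controls Halcyon.
No other company's threshold is met.
Sven controls 2 companies.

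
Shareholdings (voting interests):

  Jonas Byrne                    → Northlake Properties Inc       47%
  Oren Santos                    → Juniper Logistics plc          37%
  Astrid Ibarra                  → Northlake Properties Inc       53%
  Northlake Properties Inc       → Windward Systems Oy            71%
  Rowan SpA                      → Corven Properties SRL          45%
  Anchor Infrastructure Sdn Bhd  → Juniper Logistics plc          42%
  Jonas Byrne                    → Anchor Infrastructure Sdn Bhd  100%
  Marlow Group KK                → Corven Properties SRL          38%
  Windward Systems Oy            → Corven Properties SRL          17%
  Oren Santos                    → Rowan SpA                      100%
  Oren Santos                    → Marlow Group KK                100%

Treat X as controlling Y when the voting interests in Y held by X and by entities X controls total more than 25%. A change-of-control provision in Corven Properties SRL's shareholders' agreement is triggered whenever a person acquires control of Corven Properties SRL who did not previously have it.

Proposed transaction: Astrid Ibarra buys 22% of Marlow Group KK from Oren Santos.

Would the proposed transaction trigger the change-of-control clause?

No

The purchase adds only to Astrid's holdings (Oren's stake shrinks), so Astrid is the only person who could newly come to control Corven.
Astrid holds 53% of Northlake, so Astrid controls Northlake.
Northlake holds 71% of Windward, so Astrid controls Windward.
In Corven, Astrid's side holds only 17%, not > 25%.
So before the transaction, Astrid does not control Corven.
After the purchase, Astrid holds 22% of Marlow directly, and Oren's stake falls to 78%.
Astrid's side now holds 22% of Marlow, not > 25%, so Astrid still does not control Marlow.
After the transaction, Astrid's side holds 17% of Corven, not > 25%, so Astrid still does not control Corven.
No new person acquires control, so the clause is not triggered.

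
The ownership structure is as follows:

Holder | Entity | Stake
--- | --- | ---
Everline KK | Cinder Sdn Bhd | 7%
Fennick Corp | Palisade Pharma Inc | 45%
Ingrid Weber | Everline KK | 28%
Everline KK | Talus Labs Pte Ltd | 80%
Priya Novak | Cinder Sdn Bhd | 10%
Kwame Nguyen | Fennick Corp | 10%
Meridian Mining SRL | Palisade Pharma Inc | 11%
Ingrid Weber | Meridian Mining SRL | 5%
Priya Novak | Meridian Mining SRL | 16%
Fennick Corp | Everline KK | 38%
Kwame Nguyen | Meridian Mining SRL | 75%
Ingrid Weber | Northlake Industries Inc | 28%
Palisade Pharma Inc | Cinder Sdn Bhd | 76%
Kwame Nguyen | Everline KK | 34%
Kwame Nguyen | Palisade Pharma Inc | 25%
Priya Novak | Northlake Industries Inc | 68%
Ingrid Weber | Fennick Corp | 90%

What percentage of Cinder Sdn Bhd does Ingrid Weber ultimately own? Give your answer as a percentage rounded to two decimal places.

35.55%

Ingrid reaches Cinder along 4 paths.
Via Fennick → Everline: 90% × 38% × 7% = 2.394%.
Via Everline: 28% × 7% = 1.96%.
Via Meridian → Palisade: 5% × 11% × 76% = 0.418%.
Via Fennick → Palisade: 90% × 45% × 76% = 30.78%.
Total: 2.394% + 1.96% + 0.418% + 30.78% = 35.552%.
Rounded: 35.55%.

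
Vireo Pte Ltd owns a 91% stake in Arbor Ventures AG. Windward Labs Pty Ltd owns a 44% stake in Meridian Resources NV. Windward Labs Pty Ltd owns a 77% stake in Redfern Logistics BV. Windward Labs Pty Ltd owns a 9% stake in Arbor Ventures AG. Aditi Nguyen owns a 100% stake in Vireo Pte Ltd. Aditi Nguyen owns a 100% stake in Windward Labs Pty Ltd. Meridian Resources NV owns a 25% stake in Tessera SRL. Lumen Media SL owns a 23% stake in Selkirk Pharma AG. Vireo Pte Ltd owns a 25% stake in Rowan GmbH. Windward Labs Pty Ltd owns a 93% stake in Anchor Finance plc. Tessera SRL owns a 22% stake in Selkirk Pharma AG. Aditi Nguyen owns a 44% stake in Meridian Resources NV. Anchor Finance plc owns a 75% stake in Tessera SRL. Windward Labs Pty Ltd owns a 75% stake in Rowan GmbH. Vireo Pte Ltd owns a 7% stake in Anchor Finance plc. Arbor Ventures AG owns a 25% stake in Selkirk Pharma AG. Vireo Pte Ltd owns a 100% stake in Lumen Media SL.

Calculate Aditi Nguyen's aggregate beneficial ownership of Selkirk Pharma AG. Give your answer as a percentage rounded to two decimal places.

69.34%

Aditi reaches Selkirk along 7 paths.
Via Vireo → Lumen: 100% × 100% × 23% = 23%.
Via Windward → Arbor: 100% × 9% × 25% = 2.25%.
Via Vireo → Arbor: 100% × 91% × 25% = 22.75%.
Via Windward → Meridian → Tessera: 100% × 44% × 25% × 22% = 2.42%.
Via Meridian → Tessera: 44% × 25% × 22% = 2.42%.
Via Windward → Anchor → Tessera: 100% × 93% × 75% × 22% = 15.345%.
Via Vireo → Anchor → Tessera: 100% × 7% × 75% × 22% = 1.155%.
Total: 23% + 2.25% + 22.75% + 2.42% + 2.42% + 15.345% + 1.155% = 69.34%.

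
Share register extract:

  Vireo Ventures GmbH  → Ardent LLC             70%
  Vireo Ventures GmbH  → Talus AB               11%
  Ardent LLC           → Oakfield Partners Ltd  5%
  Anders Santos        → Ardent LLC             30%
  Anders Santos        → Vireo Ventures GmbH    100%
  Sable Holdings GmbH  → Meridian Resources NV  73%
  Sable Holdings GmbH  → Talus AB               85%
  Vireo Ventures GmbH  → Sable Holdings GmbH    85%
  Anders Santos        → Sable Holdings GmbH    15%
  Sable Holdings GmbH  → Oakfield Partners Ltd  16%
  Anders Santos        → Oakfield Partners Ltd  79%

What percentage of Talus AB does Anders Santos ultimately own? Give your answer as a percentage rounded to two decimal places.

Anders reaches Talus along 3 paths.
Via Vireo: 100% × 11% = 11%.
Via Sable: 15% × 85% = 12.75%.
Via Vireo → Sable: 100% × 85% × 85% = 72.25%.
Total: 11% + 12.75% + 72.25% = 96%.
Rounded: 96.00%.

96.00%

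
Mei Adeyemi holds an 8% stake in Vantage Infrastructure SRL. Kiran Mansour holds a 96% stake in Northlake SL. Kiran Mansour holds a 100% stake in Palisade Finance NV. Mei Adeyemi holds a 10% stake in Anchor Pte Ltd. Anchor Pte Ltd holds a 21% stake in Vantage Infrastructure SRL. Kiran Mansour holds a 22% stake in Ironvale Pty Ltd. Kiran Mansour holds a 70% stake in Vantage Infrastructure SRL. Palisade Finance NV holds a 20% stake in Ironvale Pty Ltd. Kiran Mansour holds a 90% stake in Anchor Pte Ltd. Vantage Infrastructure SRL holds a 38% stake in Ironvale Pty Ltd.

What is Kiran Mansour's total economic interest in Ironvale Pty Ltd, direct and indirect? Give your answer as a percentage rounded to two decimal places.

75.78%

Kiran reaches Ironvale along 4 paths.
Via Anchor → Vantage: 90% × 21% × 38% = 7.182%.
Via Vantage: 70% × 38% = 26.6%.
Direct stake: 22% = 22%.
Via Palisade: 100% × 20% = 20%.
Total: 7.182% + 26.6% + 22% + 20% = 75.782%.
Rounded: 75.78%.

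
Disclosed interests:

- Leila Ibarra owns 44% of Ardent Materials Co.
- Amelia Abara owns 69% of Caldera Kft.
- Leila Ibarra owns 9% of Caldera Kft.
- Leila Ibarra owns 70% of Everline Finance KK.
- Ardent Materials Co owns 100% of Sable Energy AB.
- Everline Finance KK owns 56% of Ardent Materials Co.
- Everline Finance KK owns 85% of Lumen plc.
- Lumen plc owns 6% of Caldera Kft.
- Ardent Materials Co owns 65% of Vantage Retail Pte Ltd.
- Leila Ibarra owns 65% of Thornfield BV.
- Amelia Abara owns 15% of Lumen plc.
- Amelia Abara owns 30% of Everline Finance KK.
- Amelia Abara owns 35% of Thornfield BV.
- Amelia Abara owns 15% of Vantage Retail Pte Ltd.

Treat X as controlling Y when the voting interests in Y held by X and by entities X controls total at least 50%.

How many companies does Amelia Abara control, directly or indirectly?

Amelia holds 69% of Caldera, so Amelia controls Caldera.
No other company's threshold is met.
Amelia controls 1 company.

1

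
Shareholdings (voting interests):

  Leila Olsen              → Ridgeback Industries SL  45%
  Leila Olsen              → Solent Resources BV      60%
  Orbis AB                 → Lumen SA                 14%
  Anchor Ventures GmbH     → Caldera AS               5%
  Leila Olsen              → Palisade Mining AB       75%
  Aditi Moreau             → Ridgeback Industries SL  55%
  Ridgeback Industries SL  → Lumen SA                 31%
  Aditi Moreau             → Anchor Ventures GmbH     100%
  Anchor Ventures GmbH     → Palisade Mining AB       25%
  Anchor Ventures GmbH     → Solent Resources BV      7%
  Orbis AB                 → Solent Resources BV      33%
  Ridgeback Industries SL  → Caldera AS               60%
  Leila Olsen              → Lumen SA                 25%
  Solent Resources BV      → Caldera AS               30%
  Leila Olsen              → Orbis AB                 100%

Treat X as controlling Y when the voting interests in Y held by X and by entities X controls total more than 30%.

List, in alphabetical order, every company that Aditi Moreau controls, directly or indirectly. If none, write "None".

Anchor Ventures GmbH, Caldera AS, Lumen SA, Ridgeback Industries SL

Aditi holds 55% of Ridgeback, so Aditi controls Ridgeback.
Aditi holds 100% of Anchor, so Aditi controls Anchor.
Ridgeback holds 31% of Lumen, so Aditi controls Lumen.
Anchor and Ridgeback together hold 5% + 60% = 65% of Caldera, so Aditi controls Caldera.
No other company's threshold is met.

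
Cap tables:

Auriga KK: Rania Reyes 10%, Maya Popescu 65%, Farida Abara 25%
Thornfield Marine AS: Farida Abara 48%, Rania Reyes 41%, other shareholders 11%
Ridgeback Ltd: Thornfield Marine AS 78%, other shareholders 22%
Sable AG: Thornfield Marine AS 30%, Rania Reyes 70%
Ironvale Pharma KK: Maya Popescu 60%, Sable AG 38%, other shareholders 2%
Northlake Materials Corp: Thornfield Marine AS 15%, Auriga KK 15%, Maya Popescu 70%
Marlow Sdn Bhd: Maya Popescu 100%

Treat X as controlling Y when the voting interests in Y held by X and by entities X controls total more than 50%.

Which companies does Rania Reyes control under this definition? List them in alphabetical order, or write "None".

Rania holds 70% of Sable, so Rania controls Sable.
No other company's threshold is met.

Sable AG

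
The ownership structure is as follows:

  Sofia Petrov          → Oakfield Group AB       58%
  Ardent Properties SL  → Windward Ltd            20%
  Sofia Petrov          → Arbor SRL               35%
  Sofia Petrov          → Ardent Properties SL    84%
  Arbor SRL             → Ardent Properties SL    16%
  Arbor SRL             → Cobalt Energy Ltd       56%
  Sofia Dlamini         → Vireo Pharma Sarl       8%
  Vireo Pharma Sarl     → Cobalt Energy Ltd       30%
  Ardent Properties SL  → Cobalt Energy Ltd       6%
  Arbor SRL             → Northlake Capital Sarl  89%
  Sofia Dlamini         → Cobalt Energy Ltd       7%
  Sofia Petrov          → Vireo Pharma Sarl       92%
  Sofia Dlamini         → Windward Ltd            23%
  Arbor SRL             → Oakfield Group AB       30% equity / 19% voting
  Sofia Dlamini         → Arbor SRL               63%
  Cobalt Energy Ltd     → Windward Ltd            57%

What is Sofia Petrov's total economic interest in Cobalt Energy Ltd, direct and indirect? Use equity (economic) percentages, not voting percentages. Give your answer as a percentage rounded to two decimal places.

Sofia Petrov reaches Cobalt along 4 paths.
Via Arbor: 35% × 56% = 19.6%.
Via Vireo: 92% × 30% = 27.6%.
Via Arbor → Ardent: 35% × 16% × 6% = 0.336%.
Via Ardent: 84% × 6% = 5.04%.
Total: 19.6% + 27.6% + 0.336% + 5.04% = 52.576%.
Rounded: 52.58%.

52.58%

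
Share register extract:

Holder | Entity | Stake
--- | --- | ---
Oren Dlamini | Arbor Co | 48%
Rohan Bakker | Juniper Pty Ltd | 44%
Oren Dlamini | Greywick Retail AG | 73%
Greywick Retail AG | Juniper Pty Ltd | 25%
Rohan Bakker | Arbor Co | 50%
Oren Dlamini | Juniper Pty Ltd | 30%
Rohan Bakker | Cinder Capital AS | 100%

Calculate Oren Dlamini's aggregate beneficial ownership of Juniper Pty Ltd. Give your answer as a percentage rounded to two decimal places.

48.25%

Oren reaches Juniper along 2 paths.
Direct stake: 30% = 30%.
Via Greywick: 73% × 25% = 18.25%.
Total: 30% + 18.25% = 48.25%.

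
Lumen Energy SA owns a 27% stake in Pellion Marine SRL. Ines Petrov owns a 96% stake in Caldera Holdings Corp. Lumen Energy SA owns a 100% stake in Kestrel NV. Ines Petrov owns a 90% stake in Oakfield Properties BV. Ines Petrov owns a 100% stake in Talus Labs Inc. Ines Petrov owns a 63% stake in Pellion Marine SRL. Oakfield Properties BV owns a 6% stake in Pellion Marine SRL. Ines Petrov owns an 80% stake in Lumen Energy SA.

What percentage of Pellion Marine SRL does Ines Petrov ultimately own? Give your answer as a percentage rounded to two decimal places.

Ines reaches Pellion along 3 paths.
Via Lumen: 80% × 27% = 21.6%.
Direct stake: 63% = 63%.
Via Oakfield: 90% × 6% = 5.4%.
Total: 21.6% + 63% + 5.4% = 90%.
Rounded: 90.00%.

90.00%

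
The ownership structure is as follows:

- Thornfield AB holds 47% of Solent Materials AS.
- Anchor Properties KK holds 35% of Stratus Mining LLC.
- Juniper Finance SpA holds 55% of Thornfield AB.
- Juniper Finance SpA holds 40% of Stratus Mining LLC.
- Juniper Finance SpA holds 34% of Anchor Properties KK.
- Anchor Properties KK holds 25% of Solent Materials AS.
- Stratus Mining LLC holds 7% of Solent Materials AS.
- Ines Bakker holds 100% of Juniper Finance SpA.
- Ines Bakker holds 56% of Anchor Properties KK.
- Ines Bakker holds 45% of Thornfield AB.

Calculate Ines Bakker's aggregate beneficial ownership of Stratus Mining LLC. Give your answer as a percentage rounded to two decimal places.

Ines reaches Stratus along 3 paths.
Via Anchor: 56% × 35% = 19.6%.
Via Juniper → Anchor: 100% × 34% × 35% = 11.9%.
Via Juniper: 100% × 40% = 40%.
Total: 19.6% + 11.9% + 40% = 71.5%.
Rounded: 71.50%.

71.50%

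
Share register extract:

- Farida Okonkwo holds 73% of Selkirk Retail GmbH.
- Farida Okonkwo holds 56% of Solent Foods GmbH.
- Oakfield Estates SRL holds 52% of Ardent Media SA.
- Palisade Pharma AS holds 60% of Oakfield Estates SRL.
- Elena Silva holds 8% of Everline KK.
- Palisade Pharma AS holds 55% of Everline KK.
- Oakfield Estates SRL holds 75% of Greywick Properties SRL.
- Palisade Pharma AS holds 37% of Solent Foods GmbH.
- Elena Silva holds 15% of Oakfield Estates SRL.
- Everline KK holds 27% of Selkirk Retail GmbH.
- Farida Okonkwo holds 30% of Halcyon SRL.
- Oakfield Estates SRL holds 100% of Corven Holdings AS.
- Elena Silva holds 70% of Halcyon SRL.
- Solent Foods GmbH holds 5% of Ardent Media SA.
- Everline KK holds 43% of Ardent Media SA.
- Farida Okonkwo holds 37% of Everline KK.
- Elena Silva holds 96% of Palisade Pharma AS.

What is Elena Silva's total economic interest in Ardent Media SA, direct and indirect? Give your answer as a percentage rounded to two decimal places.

65.67%

Elena reaches Ardent along 5 paths.
Via Palisade → Solent: 96% × 37% × 5% = 1.776%.
Via Palisade → Everline: 96% × 55% × 43% = 22.704%.
Via Everline: 8% × 43% = 3.44%.
Via Palisade → Oakfield: 96% × 60% × 52% = 29.952%.
Via Oakfield: 15% × 52% = 7.8%.
Total: 1.776% + 22.704% + 3.44% + 29.952% + 7.8% = 65.672%.
Rounded: 65.67%.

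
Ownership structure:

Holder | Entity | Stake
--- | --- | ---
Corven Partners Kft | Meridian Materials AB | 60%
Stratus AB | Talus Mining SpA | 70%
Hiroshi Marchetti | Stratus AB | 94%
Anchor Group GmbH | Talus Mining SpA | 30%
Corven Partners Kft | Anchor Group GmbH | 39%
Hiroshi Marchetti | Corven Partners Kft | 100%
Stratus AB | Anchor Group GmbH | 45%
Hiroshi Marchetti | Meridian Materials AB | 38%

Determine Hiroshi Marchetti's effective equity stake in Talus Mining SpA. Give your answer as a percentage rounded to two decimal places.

90.19%

Hiroshi reaches Talus along 3 paths.
Via Stratus: 94% × 70% = 65.8%.
Via Stratus → Anchor: 94% × 45% × 30% = 12.69%.
Via Corven → Anchor: 100% × 39% × 30% = 11.7%.
Total: 65.8% + 12.69% + 11.7% = 90.19%.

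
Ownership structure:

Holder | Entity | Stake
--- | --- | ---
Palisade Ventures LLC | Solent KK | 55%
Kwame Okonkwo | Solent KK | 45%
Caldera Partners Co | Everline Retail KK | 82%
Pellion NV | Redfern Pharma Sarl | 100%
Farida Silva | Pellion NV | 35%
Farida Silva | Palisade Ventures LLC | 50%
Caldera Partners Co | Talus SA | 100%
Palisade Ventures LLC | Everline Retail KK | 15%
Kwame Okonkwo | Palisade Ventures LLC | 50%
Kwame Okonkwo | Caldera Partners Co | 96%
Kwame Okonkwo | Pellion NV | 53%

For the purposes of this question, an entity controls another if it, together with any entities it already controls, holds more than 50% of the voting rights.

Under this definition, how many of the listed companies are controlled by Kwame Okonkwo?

5

Kwame holds 96% of Caldera, so Kwame controls Caldera.
Kwame holds 53% of Pellion, so Kwame controls Pellion.
Caldera holds 100% of Talus, so Kwame controls Talus.
Pellion holds 100% of Redfern, so Kwame controls Redfern.
Caldera holds 82% of Everline, so Kwame controls Everline.
No other company's threshold is met.
Kwame controls 5 companies.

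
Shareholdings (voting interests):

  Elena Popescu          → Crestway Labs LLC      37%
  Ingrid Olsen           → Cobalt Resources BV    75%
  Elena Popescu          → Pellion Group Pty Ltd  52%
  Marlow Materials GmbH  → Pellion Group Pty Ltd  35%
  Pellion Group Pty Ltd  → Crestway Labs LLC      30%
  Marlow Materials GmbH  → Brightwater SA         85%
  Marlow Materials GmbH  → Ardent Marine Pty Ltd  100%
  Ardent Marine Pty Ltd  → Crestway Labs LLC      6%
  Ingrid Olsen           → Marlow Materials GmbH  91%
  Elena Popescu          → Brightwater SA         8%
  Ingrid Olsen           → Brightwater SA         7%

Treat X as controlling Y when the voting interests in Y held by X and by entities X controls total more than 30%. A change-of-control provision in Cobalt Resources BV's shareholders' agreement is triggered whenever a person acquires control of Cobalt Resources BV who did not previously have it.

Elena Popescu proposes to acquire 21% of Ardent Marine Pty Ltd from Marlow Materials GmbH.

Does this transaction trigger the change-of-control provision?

No

The purchase adds only to Elena's holdings (Marlow's stake shrinks), so Elena is the only person who could newly come to control Cobalt.
Elena holds 52% of Pellion, so Elena controls Pellion.
Elena and Pellion together hold 37% + 30% = 67% of Crestway, so Elena controls Crestway.
Neither Elena nor any entity Elena controls holds any voting interest in Cobalt.
So before the transaction, Elena does not control Cobalt.
After the purchase, Elena holds 21% of Ardent directly, and Marlow's stake falls to 79%.
Elena's side now holds 21% of Ardent, not > 30%, so Elena still does not control Ardent.
After the transaction, neither Elena nor any entity Elena controls holds a voting interest in Cobalt, so Elena still does not control it.
No new person acquires control, so the clause is not triggered.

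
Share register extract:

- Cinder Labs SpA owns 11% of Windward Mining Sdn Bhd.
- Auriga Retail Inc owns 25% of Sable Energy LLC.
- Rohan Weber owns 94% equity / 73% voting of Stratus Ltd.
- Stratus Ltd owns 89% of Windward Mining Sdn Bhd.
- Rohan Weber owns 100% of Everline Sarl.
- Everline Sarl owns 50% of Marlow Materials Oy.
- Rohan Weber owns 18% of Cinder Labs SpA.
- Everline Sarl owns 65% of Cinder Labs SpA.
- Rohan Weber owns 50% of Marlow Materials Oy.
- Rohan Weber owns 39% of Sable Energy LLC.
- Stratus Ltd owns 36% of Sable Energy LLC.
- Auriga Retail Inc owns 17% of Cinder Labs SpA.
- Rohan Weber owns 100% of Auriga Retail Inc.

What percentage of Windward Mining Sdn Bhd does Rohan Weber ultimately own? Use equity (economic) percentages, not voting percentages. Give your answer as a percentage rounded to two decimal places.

94.66%

Rohan reaches Windward along 4 paths.
Via Cinder: 18% × 11% = 1.98%.
Via Everline → Cinder: 100% × 65% × 11% = 7.15%.
Via Auriga → Cinder: 100% × 17% × 11% = 1.87%.
Via Stratus: 94% × 89% = 83.66%.
Total: 1.98% + 7.15% + 1.87% + 83.66% = 94.66%.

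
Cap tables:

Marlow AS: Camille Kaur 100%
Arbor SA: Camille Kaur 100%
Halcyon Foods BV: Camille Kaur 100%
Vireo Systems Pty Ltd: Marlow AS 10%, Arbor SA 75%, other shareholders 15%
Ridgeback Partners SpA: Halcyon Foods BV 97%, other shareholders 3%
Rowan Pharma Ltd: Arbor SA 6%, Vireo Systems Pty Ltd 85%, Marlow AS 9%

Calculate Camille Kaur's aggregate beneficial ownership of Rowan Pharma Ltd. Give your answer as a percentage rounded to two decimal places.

Camille reaches Rowan along 4 paths.
Via Arbor: 100% × 6% = 6%.
Via Marlow → Vireo: 100% × 10% × 85% = 8.5%.
Via Arbor → Vireo: 100% × 75% × 85% = 63.75%.
Via Marlow: 100% × 9% = 9%.
Total: 6% + 8.5% + 63.75% + 9% = 87.25%.

87.25%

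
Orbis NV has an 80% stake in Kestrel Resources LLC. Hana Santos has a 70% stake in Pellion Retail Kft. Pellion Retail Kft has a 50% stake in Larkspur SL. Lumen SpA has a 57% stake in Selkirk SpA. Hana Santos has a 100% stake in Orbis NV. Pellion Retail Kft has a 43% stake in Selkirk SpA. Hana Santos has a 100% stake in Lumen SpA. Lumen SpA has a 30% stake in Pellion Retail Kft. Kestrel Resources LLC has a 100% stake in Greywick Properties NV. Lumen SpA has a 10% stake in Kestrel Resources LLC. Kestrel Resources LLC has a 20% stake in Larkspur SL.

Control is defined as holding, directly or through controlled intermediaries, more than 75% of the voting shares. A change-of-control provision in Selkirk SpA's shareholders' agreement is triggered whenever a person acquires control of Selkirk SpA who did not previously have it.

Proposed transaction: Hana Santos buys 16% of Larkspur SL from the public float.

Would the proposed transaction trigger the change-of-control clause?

The purchase changes only Hana's holdings, so Hana is the only person who could newly come to control Selkirk.
Hana holds 100% of Lumen, so Hana controls Lumen.
Hana and Lumen together hold 70% + 30% = 100% of Pellion, so Hana controls Pellion.
Lumen and Pellion together hold 57% + 43% = 100% of Selkirk, so Hana controls Selkirk.
So Hana already controls Selkirk before the transaction.
After the purchase, Hana holds 16% of Larkspur directly.
Hana controlled Selkirk already, so this is not a new person acquiring control; every other person's position is unchanged or reduced.
No new person acquires control, so the clause is not triggered.

No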